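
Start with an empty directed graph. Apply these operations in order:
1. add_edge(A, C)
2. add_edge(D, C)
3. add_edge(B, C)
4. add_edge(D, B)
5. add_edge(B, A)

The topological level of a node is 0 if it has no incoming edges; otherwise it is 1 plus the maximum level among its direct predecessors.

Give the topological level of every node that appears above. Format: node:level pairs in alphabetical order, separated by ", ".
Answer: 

Answer: A:2, B:1, C:3, D:0

Derivation:
Op 1: add_edge(A, C). Edges now: 1
Op 2: add_edge(D, C). Edges now: 2
Op 3: add_edge(B, C). Edges now: 3
Op 4: add_edge(D, B). Edges now: 4
Op 5: add_edge(B, A). Edges now: 5
Compute levels (Kahn BFS):
  sources (in-degree 0): D
  process D: level=0
    D->B: in-degree(B)=0, level(B)=1, enqueue
    D->C: in-degree(C)=2, level(C)>=1
  process B: level=1
    B->A: in-degree(A)=0, level(A)=2, enqueue
    B->C: in-degree(C)=1, level(C)>=2
  process A: level=2
    A->C: in-degree(C)=0, level(C)=3, enqueue
  process C: level=3
All levels: A:2, B:1, C:3, D:0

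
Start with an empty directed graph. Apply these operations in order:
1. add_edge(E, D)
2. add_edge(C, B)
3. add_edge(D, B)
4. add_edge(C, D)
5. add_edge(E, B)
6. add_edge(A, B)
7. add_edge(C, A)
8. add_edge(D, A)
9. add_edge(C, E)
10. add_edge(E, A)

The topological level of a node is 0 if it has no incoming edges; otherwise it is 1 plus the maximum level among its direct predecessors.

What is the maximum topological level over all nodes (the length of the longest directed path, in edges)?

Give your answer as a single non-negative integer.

Answer: 4

Derivation:
Op 1: add_edge(E, D). Edges now: 1
Op 2: add_edge(C, B). Edges now: 2
Op 3: add_edge(D, B). Edges now: 3
Op 4: add_edge(C, D). Edges now: 4
Op 5: add_edge(E, B). Edges now: 5
Op 6: add_edge(A, B). Edges now: 6
Op 7: add_edge(C, A). Edges now: 7
Op 8: add_edge(D, A). Edges now: 8
Op 9: add_edge(C, E). Edges now: 9
Op 10: add_edge(E, A). Edges now: 10
Compute levels (Kahn BFS):
  sources (in-degree 0): C
  process C: level=0
    C->A: in-degree(A)=2, level(A)>=1
    C->B: in-degree(B)=3, level(B)>=1
    C->D: in-degree(D)=1, level(D)>=1
    C->E: in-degree(E)=0, level(E)=1, enqueue
  process E: level=1
    E->A: in-degree(A)=1, level(A)>=2
    E->B: in-degree(B)=2, level(B)>=2
    E->D: in-degree(D)=0, level(D)=2, enqueue
  process D: level=2
    D->A: in-degree(A)=0, level(A)=3, enqueue
    D->B: in-degree(B)=1, level(B)>=3
  process A: level=3
    A->B: in-degree(B)=0, level(B)=4, enqueue
  process B: level=4
All levels: A:3, B:4, C:0, D:2, E:1
max level = 4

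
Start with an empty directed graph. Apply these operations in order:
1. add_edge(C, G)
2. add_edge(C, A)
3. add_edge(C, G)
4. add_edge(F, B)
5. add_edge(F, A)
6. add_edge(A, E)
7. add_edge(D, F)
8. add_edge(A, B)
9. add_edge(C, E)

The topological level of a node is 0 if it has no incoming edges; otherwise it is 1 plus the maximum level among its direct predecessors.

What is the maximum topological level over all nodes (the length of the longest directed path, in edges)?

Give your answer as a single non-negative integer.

Op 1: add_edge(C, G). Edges now: 1
Op 2: add_edge(C, A). Edges now: 2
Op 3: add_edge(C, G) (duplicate, no change). Edges now: 2
Op 4: add_edge(F, B). Edges now: 3
Op 5: add_edge(F, A). Edges now: 4
Op 6: add_edge(A, E). Edges now: 5
Op 7: add_edge(D, F). Edges now: 6
Op 8: add_edge(A, B). Edges now: 7
Op 9: add_edge(C, E). Edges now: 8
Compute levels (Kahn BFS):
  sources (in-degree 0): C, D
  process C: level=0
    C->A: in-degree(A)=1, level(A)>=1
    C->E: in-degree(E)=1, level(E)>=1
    C->G: in-degree(G)=0, level(G)=1, enqueue
  process D: level=0
    D->F: in-degree(F)=0, level(F)=1, enqueue
  process G: level=1
  process F: level=1
    F->A: in-degree(A)=0, level(A)=2, enqueue
    F->B: in-degree(B)=1, level(B)>=2
  process A: level=2
    A->B: in-degree(B)=0, level(B)=3, enqueue
    A->E: in-degree(E)=0, level(E)=3, enqueue
  process B: level=3
  process E: level=3
All levels: A:2, B:3, C:0, D:0, E:3, F:1, G:1
max level = 3

Answer: 3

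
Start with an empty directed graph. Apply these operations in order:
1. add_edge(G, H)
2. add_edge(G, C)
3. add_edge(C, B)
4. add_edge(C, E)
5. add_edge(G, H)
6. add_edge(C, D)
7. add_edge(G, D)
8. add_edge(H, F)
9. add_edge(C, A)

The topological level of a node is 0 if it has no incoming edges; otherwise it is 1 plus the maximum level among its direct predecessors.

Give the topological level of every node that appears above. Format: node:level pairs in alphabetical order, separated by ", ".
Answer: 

Op 1: add_edge(G, H). Edges now: 1
Op 2: add_edge(G, C). Edges now: 2
Op 3: add_edge(C, B). Edges now: 3
Op 4: add_edge(C, E). Edges now: 4
Op 5: add_edge(G, H) (duplicate, no change). Edges now: 4
Op 6: add_edge(C, D). Edges now: 5
Op 7: add_edge(G, D). Edges now: 6
Op 8: add_edge(H, F). Edges now: 7
Op 9: add_edge(C, A). Edges now: 8
Compute levels (Kahn BFS):
  sources (in-degree 0): G
  process G: level=0
    G->C: in-degree(C)=0, level(C)=1, enqueue
    G->D: in-degree(D)=1, level(D)>=1
    G->H: in-degree(H)=0, level(H)=1, enqueue
  process C: level=1
    C->A: in-degree(A)=0, level(A)=2, enqueue
    C->B: in-degree(B)=0, level(B)=2, enqueue
    C->D: in-degree(D)=0, level(D)=2, enqueue
    C->E: in-degree(E)=0, level(E)=2, enqueue
  process H: level=1
    H->F: in-degree(F)=0, level(F)=2, enqueue
  process A: level=2
  process B: level=2
  process D: level=2
  process E: level=2
  process F: level=2
All levels: A:2, B:2, C:1, D:2, E:2, F:2, G:0, H:1

Answer: A:2, B:2, C:1, D:2, E:2, F:2, G:0, H:1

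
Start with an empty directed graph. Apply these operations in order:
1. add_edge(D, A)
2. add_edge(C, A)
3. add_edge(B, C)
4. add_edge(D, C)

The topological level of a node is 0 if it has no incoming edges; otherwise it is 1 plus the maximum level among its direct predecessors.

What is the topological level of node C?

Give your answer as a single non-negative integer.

Op 1: add_edge(D, A). Edges now: 1
Op 2: add_edge(C, A). Edges now: 2
Op 3: add_edge(B, C). Edges now: 3
Op 4: add_edge(D, C). Edges now: 4
Compute levels (Kahn BFS):
  sources (in-degree 0): B, D
  process B: level=0
    B->C: in-degree(C)=1, level(C)>=1
  process D: level=0
    D->A: in-degree(A)=1, level(A)>=1
    D->C: in-degree(C)=0, level(C)=1, enqueue
  process C: level=1
    C->A: in-degree(A)=0, level(A)=2, enqueue
  process A: level=2
All levels: A:2, B:0, C:1, D:0
level(C) = 1

Answer: 1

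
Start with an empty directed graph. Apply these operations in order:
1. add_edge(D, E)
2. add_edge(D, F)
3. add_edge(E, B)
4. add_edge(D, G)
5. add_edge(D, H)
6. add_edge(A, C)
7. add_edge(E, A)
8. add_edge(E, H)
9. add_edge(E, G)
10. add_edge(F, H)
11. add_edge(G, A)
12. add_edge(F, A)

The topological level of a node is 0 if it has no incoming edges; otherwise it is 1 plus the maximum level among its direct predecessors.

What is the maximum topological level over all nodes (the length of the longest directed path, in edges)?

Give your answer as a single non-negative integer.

Answer: 4

Derivation:
Op 1: add_edge(D, E). Edges now: 1
Op 2: add_edge(D, F). Edges now: 2
Op 3: add_edge(E, B). Edges now: 3
Op 4: add_edge(D, G). Edges now: 4
Op 5: add_edge(D, H). Edges now: 5
Op 6: add_edge(A, C). Edges now: 6
Op 7: add_edge(E, A). Edges now: 7
Op 8: add_edge(E, H). Edges now: 8
Op 9: add_edge(E, G). Edges now: 9
Op 10: add_edge(F, H). Edges now: 10
Op 11: add_edge(G, A). Edges now: 11
Op 12: add_edge(F, A). Edges now: 12
Compute levels (Kahn BFS):
  sources (in-degree 0): D
  process D: level=0
    D->E: in-degree(E)=0, level(E)=1, enqueue
    D->F: in-degree(F)=0, level(F)=1, enqueue
    D->G: in-degree(G)=1, level(G)>=1
    D->H: in-degree(H)=2, level(H)>=1
  process E: level=1
    E->A: in-degree(A)=2, level(A)>=2
    E->B: in-degree(B)=0, level(B)=2, enqueue
    E->G: in-degree(G)=0, level(G)=2, enqueue
    E->H: in-degree(H)=1, level(H)>=2
  process F: level=1
    F->A: in-degree(A)=1, level(A)>=2
    F->H: in-degree(H)=0, level(H)=2, enqueue
  process B: level=2
  process G: level=2
    G->A: in-degree(A)=0, level(A)=3, enqueue
  process H: level=2
  process A: level=3
    A->C: in-degree(C)=0, level(C)=4, enqueue
  process C: level=4
All levels: A:3, B:2, C:4, D:0, E:1, F:1, G:2, H:2
max level = 4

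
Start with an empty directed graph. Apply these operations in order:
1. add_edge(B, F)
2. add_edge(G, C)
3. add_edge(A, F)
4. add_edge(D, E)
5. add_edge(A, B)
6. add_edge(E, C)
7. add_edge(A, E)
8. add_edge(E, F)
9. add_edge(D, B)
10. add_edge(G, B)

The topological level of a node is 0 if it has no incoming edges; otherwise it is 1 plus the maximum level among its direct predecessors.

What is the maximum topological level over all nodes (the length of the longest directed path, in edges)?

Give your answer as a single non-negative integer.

Answer: 2

Derivation:
Op 1: add_edge(B, F). Edges now: 1
Op 2: add_edge(G, C). Edges now: 2
Op 3: add_edge(A, F). Edges now: 3
Op 4: add_edge(D, E). Edges now: 4
Op 5: add_edge(A, B). Edges now: 5
Op 6: add_edge(E, C). Edges now: 6
Op 7: add_edge(A, E). Edges now: 7
Op 8: add_edge(E, F). Edges now: 8
Op 9: add_edge(D, B). Edges now: 9
Op 10: add_edge(G, B). Edges now: 10
Compute levels (Kahn BFS):
  sources (in-degree 0): A, D, G
  process A: level=0
    A->B: in-degree(B)=2, level(B)>=1
    A->E: in-degree(E)=1, level(E)>=1
    A->F: in-degree(F)=2, level(F)>=1
  process D: level=0
    D->B: in-degree(B)=1, level(B)>=1
    D->E: in-degree(E)=0, level(E)=1, enqueue
  process G: level=0
    G->B: in-degree(B)=0, level(B)=1, enqueue
    G->C: in-degree(C)=1, level(C)>=1
  process E: level=1
    E->C: in-degree(C)=0, level(C)=2, enqueue
    E->F: in-degree(F)=1, level(F)>=2
  process B: level=1
    B->F: in-degree(F)=0, level(F)=2, enqueue
  process C: level=2
  process F: level=2
All levels: A:0, B:1, C:2, D:0, E:1, F:2, G:0
max level = 2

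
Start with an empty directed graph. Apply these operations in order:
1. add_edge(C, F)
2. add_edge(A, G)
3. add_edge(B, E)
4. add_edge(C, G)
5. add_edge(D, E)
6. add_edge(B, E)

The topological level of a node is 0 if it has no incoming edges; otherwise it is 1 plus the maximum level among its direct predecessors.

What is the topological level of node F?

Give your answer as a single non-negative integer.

Answer: 1

Derivation:
Op 1: add_edge(C, F). Edges now: 1
Op 2: add_edge(A, G). Edges now: 2
Op 3: add_edge(B, E). Edges now: 3
Op 4: add_edge(C, G). Edges now: 4
Op 5: add_edge(D, E). Edges now: 5
Op 6: add_edge(B, E) (duplicate, no change). Edges now: 5
Compute levels (Kahn BFS):
  sources (in-degree 0): A, B, C, D
  process A: level=0
    A->G: in-degree(G)=1, level(G)>=1
  process B: level=0
    B->E: in-degree(E)=1, level(E)>=1
  process C: level=0
    C->F: in-degree(F)=0, level(F)=1, enqueue
    C->G: in-degree(G)=0, level(G)=1, enqueue
  process D: level=0
    D->E: in-degree(E)=0, level(E)=1, enqueue
  process F: level=1
  process G: level=1
  process E: level=1
All levels: A:0, B:0, C:0, D:0, E:1, F:1, G:1
level(F) = 1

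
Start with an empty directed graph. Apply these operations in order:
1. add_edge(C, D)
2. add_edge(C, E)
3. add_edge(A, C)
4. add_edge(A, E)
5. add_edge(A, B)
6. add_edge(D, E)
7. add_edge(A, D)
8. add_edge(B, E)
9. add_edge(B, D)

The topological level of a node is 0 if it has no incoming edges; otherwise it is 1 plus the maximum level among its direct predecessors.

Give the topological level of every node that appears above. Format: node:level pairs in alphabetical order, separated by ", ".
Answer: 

Op 1: add_edge(C, D). Edges now: 1
Op 2: add_edge(C, E). Edges now: 2
Op 3: add_edge(A, C). Edges now: 3
Op 4: add_edge(A, E). Edges now: 4
Op 5: add_edge(A, B). Edges now: 5
Op 6: add_edge(D, E). Edges now: 6
Op 7: add_edge(A, D). Edges now: 7
Op 8: add_edge(B, E). Edges now: 8
Op 9: add_edge(B, D). Edges now: 9
Compute levels (Kahn BFS):
  sources (in-degree 0): A
  process A: level=0
    A->B: in-degree(B)=0, level(B)=1, enqueue
    A->C: in-degree(C)=0, level(C)=1, enqueue
    A->D: in-degree(D)=2, level(D)>=1
    A->E: in-degree(E)=3, level(E)>=1
  process B: level=1
    B->D: in-degree(D)=1, level(D)>=2
    B->E: in-degree(E)=2, level(E)>=2
  process C: level=1
    C->D: in-degree(D)=0, level(D)=2, enqueue
    C->E: in-degree(E)=1, level(E)>=2
  process D: level=2
    D->E: in-degree(E)=0, level(E)=3, enqueue
  process E: level=3
All levels: A:0, B:1, C:1, D:2, E:3

Answer: A:0, B:1, C:1, D:2, E:3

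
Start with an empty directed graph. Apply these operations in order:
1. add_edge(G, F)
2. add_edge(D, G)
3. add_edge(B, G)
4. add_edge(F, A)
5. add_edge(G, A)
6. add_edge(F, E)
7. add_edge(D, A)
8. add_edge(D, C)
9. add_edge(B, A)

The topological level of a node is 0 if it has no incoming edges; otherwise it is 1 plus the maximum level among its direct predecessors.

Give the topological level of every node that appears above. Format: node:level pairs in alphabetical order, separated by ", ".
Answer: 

Op 1: add_edge(G, F). Edges now: 1
Op 2: add_edge(D, G). Edges now: 2
Op 3: add_edge(B, G). Edges now: 3
Op 4: add_edge(F, A). Edges now: 4
Op 5: add_edge(G, A). Edges now: 5
Op 6: add_edge(F, E). Edges now: 6
Op 7: add_edge(D, A). Edges now: 7
Op 8: add_edge(D, C). Edges now: 8
Op 9: add_edge(B, A). Edges now: 9
Compute levels (Kahn BFS):
  sources (in-degree 0): B, D
  process B: level=0
    B->A: in-degree(A)=3, level(A)>=1
    B->G: in-degree(G)=1, level(G)>=1
  process D: level=0
    D->A: in-degree(A)=2, level(A)>=1
    D->C: in-degree(C)=0, level(C)=1, enqueue
    D->G: in-degree(G)=0, level(G)=1, enqueue
  process C: level=1
  process G: level=1
    G->A: in-degree(A)=1, level(A)>=2
    G->F: in-degree(F)=0, level(F)=2, enqueue
  process F: level=2
    F->A: in-degree(A)=0, level(A)=3, enqueue
    F->E: in-degree(E)=0, level(E)=3, enqueue
  process A: level=3
  process E: level=3
All levels: A:3, B:0, C:1, D:0, E:3, F:2, G:1

Answer: A:3, B:0, C:1, D:0, E:3, F:2, G:1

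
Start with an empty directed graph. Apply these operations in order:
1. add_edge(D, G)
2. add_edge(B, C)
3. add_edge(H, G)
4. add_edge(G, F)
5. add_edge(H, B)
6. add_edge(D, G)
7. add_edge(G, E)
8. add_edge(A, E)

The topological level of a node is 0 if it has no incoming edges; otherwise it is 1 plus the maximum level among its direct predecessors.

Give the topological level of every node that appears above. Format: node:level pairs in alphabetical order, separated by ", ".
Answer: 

Op 1: add_edge(D, G). Edges now: 1
Op 2: add_edge(B, C). Edges now: 2
Op 3: add_edge(H, G). Edges now: 3
Op 4: add_edge(G, F). Edges now: 4
Op 5: add_edge(H, B). Edges now: 5
Op 6: add_edge(D, G) (duplicate, no change). Edges now: 5
Op 7: add_edge(G, E). Edges now: 6
Op 8: add_edge(A, E). Edges now: 7
Compute levels (Kahn BFS):
  sources (in-degree 0): A, D, H
  process A: level=0
    A->E: in-degree(E)=1, level(E)>=1
  process D: level=0
    D->G: in-degree(G)=1, level(G)>=1
  process H: level=0
    H->B: in-degree(B)=0, level(B)=1, enqueue
    H->G: in-degree(G)=0, level(G)=1, enqueue
  process B: level=1
    B->C: in-degree(C)=0, level(C)=2, enqueue
  process G: level=1
    G->E: in-degree(E)=0, level(E)=2, enqueue
    G->F: in-degree(F)=0, level(F)=2, enqueue
  process C: level=2
  process E: level=2
  process F: level=2
All levels: A:0, B:1, C:2, D:0, E:2, F:2, G:1, H:0

Answer: A:0, B:1, C:2, D:0, E:2, F:2, G:1, H:0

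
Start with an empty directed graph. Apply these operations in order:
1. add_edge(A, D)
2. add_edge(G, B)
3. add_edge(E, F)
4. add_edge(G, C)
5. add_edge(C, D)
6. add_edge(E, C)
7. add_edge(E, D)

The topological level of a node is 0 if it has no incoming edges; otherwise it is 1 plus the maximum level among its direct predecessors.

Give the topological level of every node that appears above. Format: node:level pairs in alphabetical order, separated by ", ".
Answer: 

Op 1: add_edge(A, D). Edges now: 1
Op 2: add_edge(G, B). Edges now: 2
Op 3: add_edge(E, F). Edges now: 3
Op 4: add_edge(G, C). Edges now: 4
Op 5: add_edge(C, D). Edges now: 5
Op 6: add_edge(E, C). Edges now: 6
Op 7: add_edge(E, D). Edges now: 7
Compute levels (Kahn BFS):
  sources (in-degree 0): A, E, G
  process A: level=0
    A->D: in-degree(D)=2, level(D)>=1
  process E: level=0
    E->C: in-degree(C)=1, level(C)>=1
    E->D: in-degree(D)=1, level(D)>=1
    E->F: in-degree(F)=0, level(F)=1, enqueue
  process G: level=0
    G->B: in-degree(B)=0, level(B)=1, enqueue
    G->C: in-degree(C)=0, level(C)=1, enqueue
  process F: level=1
  process B: level=1
  process C: level=1
    C->D: in-degree(D)=0, level(D)=2, enqueue
  process D: level=2
All levels: A:0, B:1, C:1, D:2, E:0, F:1, G:0

Answer: A:0, B:1, C:1, D:2, E:0, F:1, G:0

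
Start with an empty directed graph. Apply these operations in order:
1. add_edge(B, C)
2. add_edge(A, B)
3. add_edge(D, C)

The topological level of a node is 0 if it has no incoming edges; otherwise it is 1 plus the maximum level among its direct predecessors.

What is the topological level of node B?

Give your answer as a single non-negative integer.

Op 1: add_edge(B, C). Edges now: 1
Op 2: add_edge(A, B). Edges now: 2
Op 3: add_edge(D, C). Edges now: 3
Compute levels (Kahn BFS):
  sources (in-degree 0): A, D
  process A: level=0
    A->B: in-degree(B)=0, level(B)=1, enqueue
  process D: level=0
    D->C: in-degree(C)=1, level(C)>=1
  process B: level=1
    B->C: in-degree(C)=0, level(C)=2, enqueue
  process C: level=2
All levels: A:0, B:1, C:2, D:0
level(B) = 1

Answer: 1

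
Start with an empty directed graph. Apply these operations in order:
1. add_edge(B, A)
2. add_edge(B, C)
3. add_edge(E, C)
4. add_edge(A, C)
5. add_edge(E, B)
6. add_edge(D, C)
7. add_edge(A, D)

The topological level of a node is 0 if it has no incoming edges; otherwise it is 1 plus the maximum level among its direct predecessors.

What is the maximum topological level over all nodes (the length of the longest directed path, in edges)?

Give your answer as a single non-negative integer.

Op 1: add_edge(B, A). Edges now: 1
Op 2: add_edge(B, C). Edges now: 2
Op 3: add_edge(E, C). Edges now: 3
Op 4: add_edge(A, C). Edges now: 4
Op 5: add_edge(E, B). Edges now: 5
Op 6: add_edge(D, C). Edges now: 6
Op 7: add_edge(A, D). Edges now: 7
Compute levels (Kahn BFS):
  sources (in-degree 0): E
  process E: level=0
    E->B: in-degree(B)=0, level(B)=1, enqueue
    E->C: in-degree(C)=3, level(C)>=1
  process B: level=1
    B->A: in-degree(A)=0, level(A)=2, enqueue
    B->C: in-degree(C)=2, level(C)>=2
  process A: level=2
    A->C: in-degree(C)=1, level(C)>=3
    A->D: in-degree(D)=0, level(D)=3, enqueue
  process D: level=3
    D->C: in-degree(C)=0, level(C)=4, enqueue
  process C: level=4
All levels: A:2, B:1, C:4, D:3, E:0
max level = 4

Answer: 4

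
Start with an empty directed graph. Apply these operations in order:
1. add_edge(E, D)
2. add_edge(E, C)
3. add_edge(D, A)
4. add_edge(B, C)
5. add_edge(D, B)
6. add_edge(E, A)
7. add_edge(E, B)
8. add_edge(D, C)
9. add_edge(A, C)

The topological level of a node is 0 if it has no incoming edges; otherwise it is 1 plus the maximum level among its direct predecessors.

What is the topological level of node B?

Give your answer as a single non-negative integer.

Op 1: add_edge(E, D). Edges now: 1
Op 2: add_edge(E, C). Edges now: 2
Op 3: add_edge(D, A). Edges now: 3
Op 4: add_edge(B, C). Edges now: 4
Op 5: add_edge(D, B). Edges now: 5
Op 6: add_edge(E, A). Edges now: 6
Op 7: add_edge(E, B). Edges now: 7
Op 8: add_edge(D, C). Edges now: 8
Op 9: add_edge(A, C). Edges now: 9
Compute levels (Kahn BFS):
  sources (in-degree 0): E
  process E: level=0
    E->A: in-degree(A)=1, level(A)>=1
    E->B: in-degree(B)=1, level(B)>=1
    E->C: in-degree(C)=3, level(C)>=1
    E->D: in-degree(D)=0, level(D)=1, enqueue
  process D: level=1
    D->A: in-degree(A)=0, level(A)=2, enqueue
    D->B: in-degree(B)=0, level(B)=2, enqueue
    D->C: in-degree(C)=2, level(C)>=2
  process A: level=2
    A->C: in-degree(C)=1, level(C)>=3
  process B: level=2
    B->C: in-degree(C)=0, level(C)=3, enqueue
  process C: level=3
All levels: A:2, B:2, C:3, D:1, E:0
level(B) = 2

Answer: 2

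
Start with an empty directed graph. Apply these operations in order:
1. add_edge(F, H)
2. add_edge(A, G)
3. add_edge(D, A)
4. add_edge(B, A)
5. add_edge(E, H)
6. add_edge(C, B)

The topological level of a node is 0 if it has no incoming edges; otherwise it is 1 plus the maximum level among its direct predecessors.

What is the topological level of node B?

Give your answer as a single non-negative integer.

Answer: 1

Derivation:
Op 1: add_edge(F, H). Edges now: 1
Op 2: add_edge(A, G). Edges now: 2
Op 3: add_edge(D, A). Edges now: 3
Op 4: add_edge(B, A). Edges now: 4
Op 5: add_edge(E, H). Edges now: 5
Op 6: add_edge(C, B). Edges now: 6
Compute levels (Kahn BFS):
  sources (in-degree 0): C, D, E, F
  process C: level=0
    C->B: in-degree(B)=0, level(B)=1, enqueue
  process D: level=0
    D->A: in-degree(A)=1, level(A)>=1
  process E: level=0
    E->H: in-degree(H)=1, level(H)>=1
  process F: level=0
    F->H: in-degree(H)=0, level(H)=1, enqueue
  process B: level=1
    B->A: in-degree(A)=0, level(A)=2, enqueue
  process H: level=1
  process A: level=2
    A->G: in-degree(G)=0, level(G)=3, enqueue
  process G: level=3
All levels: A:2, B:1, C:0, D:0, E:0, F:0, G:3, H:1
level(B) = 1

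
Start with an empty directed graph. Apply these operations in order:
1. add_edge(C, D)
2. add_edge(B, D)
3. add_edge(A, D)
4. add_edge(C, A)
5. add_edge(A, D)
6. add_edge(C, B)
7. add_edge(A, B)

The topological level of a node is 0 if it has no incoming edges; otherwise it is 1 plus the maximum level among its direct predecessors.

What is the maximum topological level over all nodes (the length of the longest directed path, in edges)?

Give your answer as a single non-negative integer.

Op 1: add_edge(C, D). Edges now: 1
Op 2: add_edge(B, D). Edges now: 2
Op 3: add_edge(A, D). Edges now: 3
Op 4: add_edge(C, A). Edges now: 4
Op 5: add_edge(A, D) (duplicate, no change). Edges now: 4
Op 6: add_edge(C, B). Edges now: 5
Op 7: add_edge(A, B). Edges now: 6
Compute levels (Kahn BFS):
  sources (in-degree 0): C
  process C: level=0
    C->A: in-degree(A)=0, level(A)=1, enqueue
    C->B: in-degree(B)=1, level(B)>=1
    C->D: in-degree(D)=2, level(D)>=1
  process A: level=1
    A->B: in-degree(B)=0, level(B)=2, enqueue
    A->D: in-degree(D)=1, level(D)>=2
  process B: level=2
    B->D: in-degree(D)=0, level(D)=3, enqueue
  process D: level=3
All levels: A:1, B:2, C:0, D:3
max level = 3

Answer: 3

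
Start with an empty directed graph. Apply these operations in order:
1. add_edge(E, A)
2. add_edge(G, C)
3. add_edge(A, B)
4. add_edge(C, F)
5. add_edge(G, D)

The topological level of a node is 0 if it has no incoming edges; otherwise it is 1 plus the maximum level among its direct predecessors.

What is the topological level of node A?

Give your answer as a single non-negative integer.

Answer: 1

Derivation:
Op 1: add_edge(E, A). Edges now: 1
Op 2: add_edge(G, C). Edges now: 2
Op 3: add_edge(A, B). Edges now: 3
Op 4: add_edge(C, F). Edges now: 4
Op 5: add_edge(G, D). Edges now: 5
Compute levels (Kahn BFS):
  sources (in-degree 0): E, G
  process E: level=0
    E->A: in-degree(A)=0, level(A)=1, enqueue
  process G: level=0
    G->C: in-degree(C)=0, level(C)=1, enqueue
    G->D: in-degree(D)=0, level(D)=1, enqueue
  process A: level=1
    A->B: in-degree(B)=0, level(B)=2, enqueue
  process C: level=1
    C->F: in-degree(F)=0, level(F)=2, enqueue
  process D: level=1
  process B: level=2
  process F: level=2
All levels: A:1, B:2, C:1, D:1, E:0, F:2, G:0
level(A) = 1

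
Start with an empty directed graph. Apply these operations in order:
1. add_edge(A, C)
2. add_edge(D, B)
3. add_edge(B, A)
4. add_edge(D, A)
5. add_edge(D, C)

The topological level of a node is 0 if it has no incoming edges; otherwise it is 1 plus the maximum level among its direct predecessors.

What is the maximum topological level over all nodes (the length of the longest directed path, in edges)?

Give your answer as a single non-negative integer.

Op 1: add_edge(A, C). Edges now: 1
Op 2: add_edge(D, B). Edges now: 2
Op 3: add_edge(B, A). Edges now: 3
Op 4: add_edge(D, A). Edges now: 4
Op 5: add_edge(D, C). Edges now: 5
Compute levels (Kahn BFS):
  sources (in-degree 0): D
  process D: level=0
    D->A: in-degree(A)=1, level(A)>=1
    D->B: in-degree(B)=0, level(B)=1, enqueue
    D->C: in-degree(C)=1, level(C)>=1
  process B: level=1
    B->A: in-degree(A)=0, level(A)=2, enqueue
  process A: level=2
    A->C: in-degree(C)=0, level(C)=3, enqueue
  process C: level=3
All levels: A:2, B:1, C:3, D:0
max level = 3

Answer: 3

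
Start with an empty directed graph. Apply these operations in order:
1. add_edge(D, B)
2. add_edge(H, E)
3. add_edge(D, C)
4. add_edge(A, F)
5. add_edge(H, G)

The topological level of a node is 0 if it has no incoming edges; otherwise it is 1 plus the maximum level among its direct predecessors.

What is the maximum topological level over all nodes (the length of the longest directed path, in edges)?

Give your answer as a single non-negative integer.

Answer: 1

Derivation:
Op 1: add_edge(D, B). Edges now: 1
Op 2: add_edge(H, E). Edges now: 2
Op 3: add_edge(D, C). Edges now: 3
Op 4: add_edge(A, F). Edges now: 4
Op 5: add_edge(H, G). Edges now: 5
Compute levels (Kahn BFS):
  sources (in-degree 0): A, D, H
  process A: level=0
    A->F: in-degree(F)=0, level(F)=1, enqueue
  process D: level=0
    D->B: in-degree(B)=0, level(B)=1, enqueue
    D->C: in-degree(C)=0, level(C)=1, enqueue
  process H: level=0
    H->E: in-degree(E)=0, level(E)=1, enqueue
    H->G: in-degree(G)=0, level(G)=1, enqueue
  process F: level=1
  process B: level=1
  process C: level=1
  process E: level=1
  process G: level=1
All levels: A:0, B:1, C:1, D:0, E:1, F:1, G:1, H:0
max level = 1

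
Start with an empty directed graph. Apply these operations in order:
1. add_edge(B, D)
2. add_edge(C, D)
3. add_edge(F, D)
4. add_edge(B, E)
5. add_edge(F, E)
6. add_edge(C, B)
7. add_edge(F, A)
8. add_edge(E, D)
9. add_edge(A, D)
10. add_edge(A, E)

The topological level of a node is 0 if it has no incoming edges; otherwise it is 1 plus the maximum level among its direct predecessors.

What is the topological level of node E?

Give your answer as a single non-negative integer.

Op 1: add_edge(B, D). Edges now: 1
Op 2: add_edge(C, D). Edges now: 2
Op 3: add_edge(F, D). Edges now: 3
Op 4: add_edge(B, E). Edges now: 4
Op 5: add_edge(F, E). Edges now: 5
Op 6: add_edge(C, B). Edges now: 6
Op 7: add_edge(F, A). Edges now: 7
Op 8: add_edge(E, D). Edges now: 8
Op 9: add_edge(A, D). Edges now: 9
Op 10: add_edge(A, E). Edges now: 10
Compute levels (Kahn BFS):
  sources (in-degree 0): C, F
  process C: level=0
    C->B: in-degree(B)=0, level(B)=1, enqueue
    C->D: in-degree(D)=4, level(D)>=1
  process F: level=0
    F->A: in-degree(A)=0, level(A)=1, enqueue
    F->D: in-degree(D)=3, level(D)>=1
    F->E: in-degree(E)=2, level(E)>=1
  process B: level=1
    B->D: in-degree(D)=2, level(D)>=2
    B->E: in-degree(E)=1, level(E)>=2
  process A: level=1
    A->D: in-degree(D)=1, level(D)>=2
    A->E: in-degree(E)=0, level(E)=2, enqueue
  process E: level=2
    E->D: in-degree(D)=0, level(D)=3, enqueue
  process D: level=3
All levels: A:1, B:1, C:0, D:3, E:2, F:0
level(E) = 2

Answer: 2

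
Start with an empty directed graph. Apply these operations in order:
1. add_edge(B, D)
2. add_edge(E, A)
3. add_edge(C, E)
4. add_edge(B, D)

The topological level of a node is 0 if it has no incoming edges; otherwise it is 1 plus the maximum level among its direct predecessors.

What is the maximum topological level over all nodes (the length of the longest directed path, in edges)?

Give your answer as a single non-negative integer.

Answer: 2

Derivation:
Op 1: add_edge(B, D). Edges now: 1
Op 2: add_edge(E, A). Edges now: 2
Op 3: add_edge(C, E). Edges now: 3
Op 4: add_edge(B, D) (duplicate, no change). Edges now: 3
Compute levels (Kahn BFS):
  sources (in-degree 0): B, C
  process B: level=0
    B->D: in-degree(D)=0, level(D)=1, enqueue
  process C: level=0
    C->E: in-degree(E)=0, level(E)=1, enqueue
  process D: level=1
  process E: level=1
    E->A: in-degree(A)=0, level(A)=2, enqueue
  process A: level=2
All levels: A:2, B:0, C:0, D:1, E:1
max level = 2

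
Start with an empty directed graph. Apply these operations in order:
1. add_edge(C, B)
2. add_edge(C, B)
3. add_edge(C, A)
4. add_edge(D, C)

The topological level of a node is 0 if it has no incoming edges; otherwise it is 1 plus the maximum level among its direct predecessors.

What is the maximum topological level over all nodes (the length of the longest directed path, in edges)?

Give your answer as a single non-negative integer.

Op 1: add_edge(C, B). Edges now: 1
Op 2: add_edge(C, B) (duplicate, no change). Edges now: 1
Op 3: add_edge(C, A). Edges now: 2
Op 4: add_edge(D, C). Edges now: 3
Compute levels (Kahn BFS):
  sources (in-degree 0): D
  process D: level=0
    D->C: in-degree(C)=0, level(C)=1, enqueue
  process C: level=1
    C->A: in-degree(A)=0, level(A)=2, enqueue
    C->B: in-degree(B)=0, level(B)=2, enqueue
  process A: level=2
  process B: level=2
All levels: A:2, B:2, C:1, D:0
max level = 2

Answer: 2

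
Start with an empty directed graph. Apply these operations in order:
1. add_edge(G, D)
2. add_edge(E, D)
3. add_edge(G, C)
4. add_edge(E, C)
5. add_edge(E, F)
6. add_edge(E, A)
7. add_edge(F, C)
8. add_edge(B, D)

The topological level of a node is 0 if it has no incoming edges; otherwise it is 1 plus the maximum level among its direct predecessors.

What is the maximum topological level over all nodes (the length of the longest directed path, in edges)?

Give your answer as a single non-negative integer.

Answer: 2

Derivation:
Op 1: add_edge(G, D). Edges now: 1
Op 2: add_edge(E, D). Edges now: 2
Op 3: add_edge(G, C). Edges now: 3
Op 4: add_edge(E, C). Edges now: 4
Op 5: add_edge(E, F). Edges now: 5
Op 6: add_edge(E, A). Edges now: 6
Op 7: add_edge(F, C). Edges now: 7
Op 8: add_edge(B, D). Edges now: 8
Compute levels (Kahn BFS):
  sources (in-degree 0): B, E, G
  process B: level=0
    B->D: in-degree(D)=2, level(D)>=1
  process E: level=0
    E->A: in-degree(A)=0, level(A)=1, enqueue
    E->C: in-degree(C)=2, level(C)>=1
    E->D: in-degree(D)=1, level(D)>=1
    E->F: in-degree(F)=0, level(F)=1, enqueue
  process G: level=0
    G->C: in-degree(C)=1, level(C)>=1
    G->D: in-degree(D)=0, level(D)=1, enqueue
  process A: level=1
  process F: level=1
    F->C: in-degree(C)=0, level(C)=2, enqueue
  process D: level=1
  process C: level=2
All levels: A:1, B:0, C:2, D:1, E:0, F:1, G:0
max level = 2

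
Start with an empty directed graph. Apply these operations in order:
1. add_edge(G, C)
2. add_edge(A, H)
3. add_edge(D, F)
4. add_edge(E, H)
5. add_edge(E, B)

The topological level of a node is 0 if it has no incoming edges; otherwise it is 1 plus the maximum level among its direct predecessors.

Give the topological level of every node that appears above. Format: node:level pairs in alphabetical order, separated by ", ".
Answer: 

Op 1: add_edge(G, C). Edges now: 1
Op 2: add_edge(A, H). Edges now: 2
Op 3: add_edge(D, F). Edges now: 3
Op 4: add_edge(E, H). Edges now: 4
Op 5: add_edge(E, B). Edges now: 5
Compute levels (Kahn BFS):
  sources (in-degree 0): A, D, E, G
  process A: level=0
    A->H: in-degree(H)=1, level(H)>=1
  process D: level=0
    D->F: in-degree(F)=0, level(F)=1, enqueue
  process E: level=0
    E->B: in-degree(B)=0, level(B)=1, enqueue
    E->H: in-degree(H)=0, level(H)=1, enqueue
  process G: level=0
    G->C: in-degree(C)=0, level(C)=1, enqueue
  process F: level=1
  process B: level=1
  process H: level=1
  process C: level=1
All levels: A:0, B:1, C:1, D:0, E:0, F:1, G:0, H:1

Answer: A:0, B:1, C:1, D:0, E:0, F:1, G:0, H:1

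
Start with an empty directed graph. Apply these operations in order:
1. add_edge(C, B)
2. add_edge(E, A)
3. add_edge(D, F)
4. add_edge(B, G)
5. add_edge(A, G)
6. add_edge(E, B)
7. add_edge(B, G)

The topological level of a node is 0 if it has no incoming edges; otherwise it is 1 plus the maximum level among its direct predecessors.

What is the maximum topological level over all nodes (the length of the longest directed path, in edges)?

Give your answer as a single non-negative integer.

Op 1: add_edge(C, B). Edges now: 1
Op 2: add_edge(E, A). Edges now: 2
Op 3: add_edge(D, F). Edges now: 3
Op 4: add_edge(B, G). Edges now: 4
Op 5: add_edge(A, G). Edges now: 5
Op 6: add_edge(E, B). Edges now: 6
Op 7: add_edge(B, G) (duplicate, no change). Edges now: 6
Compute levels (Kahn BFS):
  sources (in-degree 0): C, D, E
  process C: level=0
    C->B: in-degree(B)=1, level(B)>=1
  process D: level=0
    D->F: in-degree(F)=0, level(F)=1, enqueue
  process E: level=0
    E->A: in-degree(A)=0, level(A)=1, enqueue
    E->B: in-degree(B)=0, level(B)=1, enqueue
  process F: level=1
  process A: level=1
    A->G: in-degree(G)=1, level(G)>=2
  process B: level=1
    B->G: in-degree(G)=0, level(G)=2, enqueue
  process G: level=2
All levels: A:1, B:1, C:0, D:0, E:0, F:1, G:2
max level = 2

Answer: 2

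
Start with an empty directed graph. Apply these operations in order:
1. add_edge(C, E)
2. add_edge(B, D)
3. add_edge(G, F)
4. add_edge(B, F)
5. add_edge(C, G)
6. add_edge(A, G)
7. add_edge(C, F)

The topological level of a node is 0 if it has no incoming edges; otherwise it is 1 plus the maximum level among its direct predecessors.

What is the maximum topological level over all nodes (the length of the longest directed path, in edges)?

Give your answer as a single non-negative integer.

Op 1: add_edge(C, E). Edges now: 1
Op 2: add_edge(B, D). Edges now: 2
Op 3: add_edge(G, F). Edges now: 3
Op 4: add_edge(B, F). Edges now: 4
Op 5: add_edge(C, G). Edges now: 5
Op 6: add_edge(A, G). Edges now: 6
Op 7: add_edge(C, F). Edges now: 7
Compute levels (Kahn BFS):
  sources (in-degree 0): A, B, C
  process A: level=0
    A->G: in-degree(G)=1, level(G)>=1
  process B: level=0
    B->D: in-degree(D)=0, level(D)=1, enqueue
    B->F: in-degree(F)=2, level(F)>=1
  process C: level=0
    C->E: in-degree(E)=0, level(E)=1, enqueue
    C->F: in-degree(F)=1, level(F)>=1
    C->G: in-degree(G)=0, level(G)=1, enqueue
  process D: level=1
  process E: level=1
  process G: level=1
    G->F: in-degree(F)=0, level(F)=2, enqueue
  process F: level=2
All levels: A:0, B:0, C:0, D:1, E:1, F:2, G:1
max level = 2

Answer: 2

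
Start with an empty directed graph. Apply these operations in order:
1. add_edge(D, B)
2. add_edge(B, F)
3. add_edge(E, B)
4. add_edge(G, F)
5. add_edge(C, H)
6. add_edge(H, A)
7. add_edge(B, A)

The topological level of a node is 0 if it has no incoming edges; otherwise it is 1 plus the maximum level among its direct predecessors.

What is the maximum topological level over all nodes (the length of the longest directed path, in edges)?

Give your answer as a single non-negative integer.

Op 1: add_edge(D, B). Edges now: 1
Op 2: add_edge(B, F). Edges now: 2
Op 3: add_edge(E, B). Edges now: 3
Op 4: add_edge(G, F). Edges now: 4
Op 5: add_edge(C, H). Edges now: 5
Op 6: add_edge(H, A). Edges now: 6
Op 7: add_edge(B, A). Edges now: 7
Compute levels (Kahn BFS):
  sources (in-degree 0): C, D, E, G
  process C: level=0
    C->H: in-degree(H)=0, level(H)=1, enqueue
  process D: level=0
    D->B: in-degree(B)=1, level(B)>=1
  process E: level=0
    E->B: in-degree(B)=0, level(B)=1, enqueue
  process G: level=0
    G->F: in-degree(F)=1, level(F)>=1
  process H: level=1
    H->A: in-degree(A)=1, level(A)>=2
  process B: level=1
    B->A: in-degree(A)=0, level(A)=2, enqueue
    B->F: in-degree(F)=0, level(F)=2, enqueue
  process A: level=2
  process F: level=2
All levels: A:2, B:1, C:0, D:0, E:0, F:2, G:0, H:1
max level = 2

Answer: 2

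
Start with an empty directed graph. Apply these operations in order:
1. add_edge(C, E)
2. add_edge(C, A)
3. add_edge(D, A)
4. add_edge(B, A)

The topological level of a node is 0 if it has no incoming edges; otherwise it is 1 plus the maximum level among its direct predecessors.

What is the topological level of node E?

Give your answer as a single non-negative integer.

Op 1: add_edge(C, E). Edges now: 1
Op 2: add_edge(C, A). Edges now: 2
Op 3: add_edge(D, A). Edges now: 3
Op 4: add_edge(B, A). Edges now: 4
Compute levels (Kahn BFS):
  sources (in-degree 0): B, C, D
  process B: level=0
    B->A: in-degree(A)=2, level(A)>=1
  process C: level=0
    C->A: in-degree(A)=1, level(A)>=1
    C->E: in-degree(E)=0, level(E)=1, enqueue
  process D: level=0
    D->A: in-degree(A)=0, level(A)=1, enqueue
  process E: level=1
  process A: level=1
All levels: A:1, B:0, C:0, D:0, E:1
level(E) = 1

Answer: 1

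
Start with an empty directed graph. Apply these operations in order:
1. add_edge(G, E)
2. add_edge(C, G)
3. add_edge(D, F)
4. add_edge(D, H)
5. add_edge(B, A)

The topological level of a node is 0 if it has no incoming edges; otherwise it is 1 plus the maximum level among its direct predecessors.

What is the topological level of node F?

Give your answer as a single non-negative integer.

Op 1: add_edge(G, E). Edges now: 1
Op 2: add_edge(C, G). Edges now: 2
Op 3: add_edge(D, F). Edges now: 3
Op 4: add_edge(D, H). Edges now: 4
Op 5: add_edge(B, A). Edges now: 5
Compute levels (Kahn BFS):
  sources (in-degree 0): B, C, D
  process B: level=0
    B->A: in-degree(A)=0, level(A)=1, enqueue
  process C: level=0
    C->G: in-degree(G)=0, level(G)=1, enqueue
  process D: level=0
    D->F: in-degree(F)=0, level(F)=1, enqueue
    D->H: in-degree(H)=0, level(H)=1, enqueue
  process A: level=1
  process G: level=1
    G->E: in-degree(E)=0, level(E)=2, enqueue
  process F: level=1
  process H: level=1
  process E: level=2
All levels: A:1, B:0, C:0, D:0, E:2, F:1, G:1, H:1
level(F) = 1

Answer: 1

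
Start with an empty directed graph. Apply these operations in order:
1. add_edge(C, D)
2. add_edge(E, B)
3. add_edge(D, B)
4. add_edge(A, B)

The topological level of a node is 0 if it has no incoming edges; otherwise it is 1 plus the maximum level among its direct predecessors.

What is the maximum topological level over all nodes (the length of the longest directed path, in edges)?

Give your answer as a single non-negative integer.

Answer: 2

Derivation:
Op 1: add_edge(C, D). Edges now: 1
Op 2: add_edge(E, B). Edges now: 2
Op 3: add_edge(D, B). Edges now: 3
Op 4: add_edge(A, B). Edges now: 4
Compute levels (Kahn BFS):
  sources (in-degree 0): A, C, E
  process A: level=0
    A->B: in-degree(B)=2, level(B)>=1
  process C: level=0
    C->D: in-degree(D)=0, level(D)=1, enqueue
  process E: level=0
    E->B: in-degree(B)=1, level(B)>=1
  process D: level=1
    D->B: in-degree(B)=0, level(B)=2, enqueue
  process B: level=2
All levels: A:0, B:2, C:0, D:1, E:0
max level = 2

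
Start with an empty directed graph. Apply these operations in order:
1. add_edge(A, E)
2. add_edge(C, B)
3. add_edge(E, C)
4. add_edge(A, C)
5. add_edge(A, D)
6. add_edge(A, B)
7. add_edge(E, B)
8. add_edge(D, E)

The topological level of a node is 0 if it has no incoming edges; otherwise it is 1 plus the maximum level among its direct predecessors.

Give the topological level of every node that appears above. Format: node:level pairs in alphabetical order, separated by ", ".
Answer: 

Op 1: add_edge(A, E). Edges now: 1
Op 2: add_edge(C, B). Edges now: 2
Op 3: add_edge(E, C). Edges now: 3
Op 4: add_edge(A, C). Edges now: 4
Op 5: add_edge(A, D). Edges now: 5
Op 6: add_edge(A, B). Edges now: 6
Op 7: add_edge(E, B). Edges now: 7
Op 8: add_edge(D, E). Edges now: 8
Compute levels (Kahn BFS):
  sources (in-degree 0): A
  process A: level=0
    A->B: in-degree(B)=2, level(B)>=1
    A->C: in-degree(C)=1, level(C)>=1
    A->D: in-degree(D)=0, level(D)=1, enqueue
    A->E: in-degree(E)=1, level(E)>=1
  process D: level=1
    D->E: in-degree(E)=0, level(E)=2, enqueue
  process E: level=2
    E->B: in-degree(B)=1, level(B)>=3
    E->C: in-degree(C)=0, level(C)=3, enqueue
  process C: level=3
    C->B: in-degree(B)=0, level(B)=4, enqueue
  process B: level=4
All levels: A:0, B:4, C:3, D:1, E:2

Answer: A:0, B:4, C:3, D:1, E:2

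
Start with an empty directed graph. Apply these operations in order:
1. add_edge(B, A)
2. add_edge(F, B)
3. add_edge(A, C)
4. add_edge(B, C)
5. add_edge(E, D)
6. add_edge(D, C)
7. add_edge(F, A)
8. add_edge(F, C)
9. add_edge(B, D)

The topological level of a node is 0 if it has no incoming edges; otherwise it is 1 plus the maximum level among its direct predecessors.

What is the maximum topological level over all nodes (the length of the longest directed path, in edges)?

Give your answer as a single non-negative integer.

Op 1: add_edge(B, A). Edges now: 1
Op 2: add_edge(F, B). Edges now: 2
Op 3: add_edge(A, C). Edges now: 3
Op 4: add_edge(B, C). Edges now: 4
Op 5: add_edge(E, D). Edges now: 5
Op 6: add_edge(D, C). Edges now: 6
Op 7: add_edge(F, A). Edges now: 7
Op 8: add_edge(F, C). Edges now: 8
Op 9: add_edge(B, D). Edges now: 9
Compute levels (Kahn BFS):
  sources (in-degree 0): E, F
  process E: level=0
    E->D: in-degree(D)=1, level(D)>=1
  process F: level=0
    F->A: in-degree(A)=1, level(A)>=1
    F->B: in-degree(B)=0, level(B)=1, enqueue
    F->C: in-degree(C)=3, level(C)>=1
  process B: level=1
    B->A: in-degree(A)=0, level(A)=2, enqueue
    B->C: in-degree(C)=2, level(C)>=2
    B->D: in-degree(D)=0, level(D)=2, enqueue
  process A: level=2
    A->C: in-degree(C)=1, level(C)>=3
  process D: level=2
    D->C: in-degree(C)=0, level(C)=3, enqueue
  process C: level=3
All levels: A:2, B:1, C:3, D:2, E:0, F:0
max level = 3

Answer: 3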